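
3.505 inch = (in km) 8.903e-05. Check: 1 inch = 0.0254 m, so 3.505 inch = 3.505 * 0.0254 = 0.089027 m. 1 km = 1000 m, so 0.089027 m = 0.089027 / 1000 = 8.9027e-05 km ≈ 8.903e-05 km (4 s.f.).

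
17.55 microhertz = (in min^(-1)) 1 microhertz = 1e-06 Hz, so 17.55 microhertz = 17.55 * 1e-06 = 1.755e-05 Hz. 1 min^(-1) = 0.016666667 Hz, so 1.755e-05 Hz = 1.755e-05 / 0.016666667 = 0.001053 min^(-1). Final answer: 0.001053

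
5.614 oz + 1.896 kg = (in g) 1 oz = 0.028349523 kg, so 5.614 oz = 5.614 * 0.028349523 = 0.15915422 kg. 1.896 kg is already in kg. Sum: 0.15915422 + 1.896 = 2.0551542 kg. 1 g = 0.001 kg, so 2.0551542 kg = 2.0551542 / 0.001 = 2055.1542 g ≈ 2055 g (4 s.f.). Final answer: 2055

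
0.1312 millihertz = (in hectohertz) 1 millihertz = 0.001 Hz, so 0.1312 millihertz = 0.1312 * 0.001 = 0.0001312 Hz. 1 hectohertz = 100 Hz, so 0.0001312 Hz = 0.0001312 / 100 = 1.312e-06 hectohertz. Final answer: 1.312e-06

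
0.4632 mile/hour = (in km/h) 1 mile/hour = 0.44704 m/s, so 0.4632 mile/hour = 0.4632 * 0.44704 = 0.20706893 m/s. 1 km/h = 0.27777778 m/s, so 0.20706893 m/s = 0.20706893 / 0.27777778 = 0.74544814 km/h ≈ 0.7454 km/h (4 s.f.). Final answer: 0.7454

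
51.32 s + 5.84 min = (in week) 51.32 s is already in s. 1 min = 60 s, so 5.84 min = 5.84 * 60 = 350.4 s. Sum: 51.32 + 350.4 = 401.72 s. 1 week = 604800 s, so 401.72 s = 401.72 / 604800 = 0.00066421958 week ≈ 0.0006642 week (4 s.f.). Final answer: 0.0006642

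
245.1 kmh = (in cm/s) 6808. Check: 1 kmh = 0.27777778 m/s, so 245.1 kmh = 245.1 * 0.27777778 = 68.083333 m/s. 1 cm/s = 0.01 m/s, so 68.083333 m/s = 68.083333 / 0.01 = 6808.3333 cm/s ≈ 6808 cm/s (4 s.f.).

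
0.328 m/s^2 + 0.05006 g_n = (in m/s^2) 0.8189. Check: 0.328 m/s^2 is already in m/s^2. 1 g_n = 9.80665 m/s^2, so 0.05006 g_n = 0.05006 * 9.80665 = 0.4909209 m/s^2. Sum: 0.328 + 0.4909209 = 0.8189209 m/s^2. Result: 0.8189209 m/s^2 ≈ 0.8189 m/s^2 (4 s.f.).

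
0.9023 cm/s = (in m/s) 1 cm/s = 0.01 m/s, so 0.9023 cm/s = 0.9023 * 0.01 = 0.009023 m/s. Result: 0.009023 m/s. Final answer: 0.009023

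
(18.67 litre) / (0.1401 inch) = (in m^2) 1 litre = 0.001 m^3, so 18.67 litre = 18.67 * 0.001 = 0.01867 m^3. 1 inch = 0.0254 m, so 0.1401 inch = 0.1401 * 0.0254 = 0.00355854 m. Combine: 0.01867 m^3 / 0.00355854 m = 5.2465337 m^2. Result: 5.2465337 m^2 ≈ 5.247 m^2 (4 s.f.). Final answer: 5.247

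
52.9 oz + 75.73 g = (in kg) 1 oz = 0.028349523 kg, so 52.9 oz = 52.9 * 0.028349523 = 1.4996898 kg. 1 g = 0.001 kg, so 75.73 g = 75.73 * 0.001 = 0.07573 kg. Sum: 1.4996898 + 0.07573 = 1.5754198 kg. Result: 1.5754198 kg ≈ 1.575 kg (4 s.f.). Final answer: 1.575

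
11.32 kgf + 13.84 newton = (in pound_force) 28.07. Check: 1 kgf = 9.80665 N, so 11.32 kgf = 11.32 * 9.80665 = 111.01128 N. 13.84 newton = 13.84 N. Sum: 111.01128 + 13.84 = 124.85128 N. 1 pound_force = 4.4482216 N, so 124.85128 N = 124.85128 / 4.4482216 = 28.067684 pound_force ≈ 28.07 pound_force (4 s.f.).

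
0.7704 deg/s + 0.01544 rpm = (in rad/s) 0.01506. Check: 1 deg/s = 0.017453293 rad/s, so 0.7704 deg/s = 0.7704 * 0.017453293 = 0.013446017 rad/s. 1 rpm = 0.10471976 rad/s, so 0.01544 rpm = 0.01544 * 0.10471976 = 0.001616873 rad/s. Sum: 0.013446017 + 0.001616873 = 0.01506289 rad/s. Result: 0.01506289 rad/s ≈ 0.01506 rad/s (4 s.f.).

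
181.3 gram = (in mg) 1 gram = 0.001 kg, so 181.3 gram = 181.3 * 0.001 = 0.1813 kg. 1 mg = 1e-06 kg, so 0.1813 kg = 0.1813 / 1e-06 = 181300 mg ≈ 1.813e+05 mg (4 s.f.). Final answer: 1.813e+05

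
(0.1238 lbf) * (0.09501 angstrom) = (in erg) 5.232e-05. Check: 1 lbf = 4.4482216 N, so 0.1238 lbf = 0.1238 * 4.4482216 = 0.55068984 N. 1 angstrom = 1e-10 m, so 0.09501 angstrom = 0.09501 * 1e-10 = 9.501e-12 m. Combine: 0.55068984 N * 9.501e-12 m = 5.2321041e-12 J. 1 erg = 1e-07 J, so 5.2321041e-12 J = 5.2321041e-12 / 1e-07 = 5.2321041e-05 erg ≈ 5.232e-05 erg (4 s.f.).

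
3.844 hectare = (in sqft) 4.138e+05. Check: 1 hectare = 10000 m^2, so 3.844 hectare = 3.844 * 10000 = 38440 m^2. 1 sqft = 0.09290304 m^2, so 38440 m^2 = 38440 / 0.09290304 = 413764.72 sqft ≈ 4.138e+05 sqft (4 s.f.).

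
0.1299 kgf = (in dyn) 1 kgf = 9.80665 N, so 0.1299 kgf = 0.1299 * 9.80665 = 1.2738838 N. 1 dyn = 1e-05 N, so 1.2738838 N = 1.2738838 / 1e-05 = 127388.38 dyn ≈ 1.274e+05 dyn (4 s.f.). Final answer: 1.274e+05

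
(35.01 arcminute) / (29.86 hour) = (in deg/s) 1 arcminute = 0.00029088821 rad, so 35.01 arcminute = 35.01 * 0.00029088821 = 0.010183996 rad. 1 hour = 3600 s, so 29.86 hour = 29.86 * 3600 = 107496 s. Combine: 0.010183996 rad / 107496 s = 9.4738373e-08 rad/s. 1 deg/s = 0.017453293 rad/s, so 9.4738373e-08 rad/s = 9.4738373e-08 / 0.017453293 = 5.428109e-06 deg/s ≈ 5.428e-06 deg/s (4 s.f.). Final answer: 5.428e-06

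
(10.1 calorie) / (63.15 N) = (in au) 1 calorie = 4.184 J, so 10.1 calorie = 10.1 * 4.184 = 42.2584 J. 63.15 N is already in N. Combine: 42.2584 J / 63.15 N = 0.66917498 m. 1 au = 1.4959787e+11 m, so 0.66917498 m = 0.66917498 / 1.4959787e+11 = 4.4731585e-12 au ≈ 4.473e-12 au (4 s.f.). Final answer: 4.473e-12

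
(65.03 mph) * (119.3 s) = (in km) 1 mph = 0.44704 m/s, so 65.03 mph = 65.03 * 0.44704 = 29.071011 m/s. 119.3 s is already in s. Combine: 29.071011 m/s * 119.3 s = 3468.1716 m. 1 km = 1000 m, so 3468.1716 m = 3468.1716 / 1000 = 3.4681716 km ≈ 3.468 km (4 s.f.). Final answer: 3.468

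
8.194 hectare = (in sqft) 8.82e+05. Check: 1 hectare = 10000 m^2, so 8.194 hectare = 8.194 * 10000 = 81940 m^2. 1 sqft = 0.09290304 m^2, so 81940 m^2 = 81940 / 0.09290304 = 881994.82 sqft ≈ 8.82e+05 sqft (4 s.f.).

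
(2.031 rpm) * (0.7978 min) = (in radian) 10.18. Check: 1 rpm = 0.10471976 rad/s, so 2.031 rpm = 2.031 * 0.10471976 = 0.21268582 rad/s. 1 min = 60 s, so 0.7978 min = 0.7978 * 60 = 47.868 s. Combine: 0.21268582 rad/s * 47.868 s = 10.180845 rad. 10.180845 rad = 10.180845 radian ≈ 10.18 radian (4 s.f.).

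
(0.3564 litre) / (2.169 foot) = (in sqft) 0.005803. Check: 1 litre = 0.001 m^3, so 0.3564 litre = 0.3564 * 0.001 = 0.0003564 m^3. 1 foot = 0.3048 m, so 2.169 foot = 2.169 * 0.3048 = 0.6611112 m. Combine: 0.0003564 m^3 / 0.6611112 m = 0.00053909236 m^2. 1 sqft = 0.09290304 m^2, so 0.00053909236 m^2 = 0.00053909236 / 0.09290304 = 0.0058027419 sqft ≈ 0.005803 sqft (4 s.f.).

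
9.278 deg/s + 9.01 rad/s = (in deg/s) 525.5. Check: 1 deg/s = 0.017453293 rad/s, so 9.278 deg/s = 9.278 * 0.017453293 = 0.16193165 rad/s. 9.01 rad/s is already in rad/s. Sum: 0.16193165 + 9.01 = 9.1719316 rad/s. 1 deg/s = 0.017453293 rad/s, so 9.1719316 rad/s = 9.1719316 / 0.017453293 = 525.51297 deg/s ≈ 525.5 deg/s (4 s.f.).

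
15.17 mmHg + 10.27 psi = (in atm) 1 mmHg = 133.32237 Pa, so 15.17 mmHg = 15.17 * 133.32237 = 2022.5003 Pa. 1 psi = 6894.7573 Pa, so 10.27 psi = 10.27 * 6894.7573 = 70809.157 Pa. Sum: 2022.5003 + 70809.157 = 72831.658 Pa. 1 atm = 101325 Pa, so 72831.658 Pa = 72831.658 / 101325 = 0.71879258 atm ≈ 0.7188 atm (4 s.f.). Final answer: 0.7188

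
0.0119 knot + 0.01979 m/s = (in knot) 1 knot = 0.51444444 m/s, so 0.0119 knot = 0.0119 * 0.51444444 = 0.0061218889 m/s. 0.01979 m/s is already in m/s. Sum: 0.0061218889 + 0.01979 = 0.025911889 m/s. 1 knot = 0.51444444 m/s, so 0.025911889 m/s = 0.025911889 / 0.51444444 = 0.050368683 knot ≈ 0.05037 knot (4 s.f.). Final answer: 0.05037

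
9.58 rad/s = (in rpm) 1 rpm = 0.10471976 rad/s, so 9.58 rad/s = 9.58 / 0.10471976 = 91.482261 rpm ≈ 91.48 rpm (4 s.f.). Final answer: 91.48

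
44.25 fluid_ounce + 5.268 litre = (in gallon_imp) 1.447. Check: 1 fluid_ounce = 2.957353e-05 m^3, so 44.25 fluid_ounce = 44.25 * 2.957353e-05 = 0.0013086287 m^3. 1 litre = 0.001 m^3, so 5.268 litre = 5.268 * 0.001 = 0.005268 m^3. Sum: 0.0013086287 + 0.005268 = 0.0065766287 m^3. 1 gallon_imp = 0.00454609 m^3, so 0.0065766287 m^3 = 0.0065766287 / 0.00454609 = 1.4466561 gallon_imp ≈ 1.447 gallon_imp (4 s.f.).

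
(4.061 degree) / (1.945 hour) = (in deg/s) 1 degree = 0.017453293 rad, so 4.061 degree = 4.061 * 0.017453293 = 0.070877821 rad. 1 hour = 3600 s, so 1.945 hour = 1.945 * 3600 = 7002 s. Combine: 0.070877821 rad / 7002 s = 1.0122511e-05 rad/s. 1 deg/s = 0.017453293 rad/s, so 1.0122511e-05 rad/s = 1.0122511e-05 / 0.017453293 = 0.00057997715 deg/s ≈ 0.00058 deg/s (4 s.f.). Final answer: 0.00058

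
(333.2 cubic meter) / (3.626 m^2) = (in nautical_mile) 333.2 cubic meter = 333.2 m^3. 3.626 m^2 is already in m^2. Combine: 333.2 m^3 / 3.626 m^2 = 91.891892 m. 1 nautical_mile = 1852 m, so 91.891892 m = 91.891892 / 1852 = 0.049617652 nautical_mile ≈ 0.04962 nautical_mile (4 s.f.). Final answer: 0.04962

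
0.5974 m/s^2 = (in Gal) 59.74. Check: 1 Gal = 0.01 m/s^2, so 0.5974 m/s^2 = 0.5974 / 0.01 = 59.74 Gal.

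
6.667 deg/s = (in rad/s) 1 deg/s = 0.017453293 rad/s, so 6.667 deg/s = 6.667 * 0.017453293 = 0.1163611 rad/s. Result: 0.1163611 rad/s ≈ 0.1164 rad/s (4 s.f.). Final answer: 0.1164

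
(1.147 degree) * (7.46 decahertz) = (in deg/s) 1 degree = 0.017453293 rad, so 1.147 degree = 1.147 * 0.017453293 = 0.020018927 rad. 1 decahertz = 10 Hz, so 7.46 decahertz = 7.46 * 10 = 74.6 Hz. Combine: 0.020018927 rad * 74.6 Hz = 1.4934119 rad/s. 1 deg/s = 0.017453293 rad/s, so 1.4934119 rad/s = 1.4934119 / 0.017453293 = 85.5662 deg/s ≈ 85.57 deg/s (4 s.f.). Final answer: 85.57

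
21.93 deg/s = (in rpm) 3.655. Check: 1 deg/s = 0.017453293 rad/s, so 21.93 deg/s = 21.93 * 0.017453293 = 0.3827507 rad/s. 1 rpm = 0.10471976 rad/s, so 0.3827507 rad/s = 0.3827507 / 0.10471976 = 3.655 rpm.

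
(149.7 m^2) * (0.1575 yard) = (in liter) 149.7 m^2 is already in m^2. 1 yard = 0.9144 m, so 0.1575 yard = 0.1575 * 0.9144 = 0.144018 m. Combine: 149.7 m^2 * 0.144018 m = 21.559495 m^3. 1 liter = 0.001 m^3, so 21.559495 m^3 = 21.559495 / 0.001 = 21559.495 liter ≈ 2.156e+04 liter (4 s.f.). Final answer: 2.156e+04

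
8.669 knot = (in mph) 1 knot = 0.51444444 m/s, so 8.669 knot = 8.669 * 0.51444444 = 4.4597189 m/s. 1 mph = 0.44704 m/s, so 4.4597189 m/s = 4.4597189 / 0.44704 = 9.976107 mph ≈ 9.976 mph (4 s.f.). Final answer: 9.976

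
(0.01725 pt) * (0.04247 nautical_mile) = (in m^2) 0.0004786. Check: 1 pt = 0.00035277778 m, so 0.01725 pt = 0.01725 * 0.00035277778 = 6.0854167e-06 m. 1 nautical_mile = 1852 m, so 0.04247 nautical_mile = 0.04247 * 1852 = 78.65444 m. Combine: 6.0854167e-06 m * 78.65444 m = 0.00047864504 m^2. Result: 0.00047864504 m^2 ≈ 0.0004786 m^2 (4 s.f.).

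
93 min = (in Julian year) 1 min = 60 s, so 93 min = 93 * 60 = 5580 s. 1 Julian year = 31557600 s, so 5580 s = 5580 / 31557600 = 0.00017681953 Julian year ≈ 0.0001768 Julian year (4 s.f.). Final answer: 0.0001768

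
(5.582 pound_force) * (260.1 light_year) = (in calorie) 1.46e+19. Check: 1 pound_force = 4.4482216 N, so 5.582 pound_force = 5.582 * 4.4482216 = 24.829973 N. 1 light_year = 9.4607305e+15 m, so 260.1 light_year = 260.1 * 9.4607305e+15 = 2.460736e+18 m. Combine: 24.829973 N * 2.460736e+18 m = 6.1100008e+19 J. 1 calorie = 4.184 J, so 6.1100008e+19 J = 6.1100008e+19 / 4.184 = 1.4603253e+19 calorie ≈ 1.46e+19 calorie (4 s.f.).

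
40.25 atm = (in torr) 1 atm = 101325 Pa, so 40.25 atm = 40.25 * 101325 = 4078331.2 Pa. 1 torr = 133.32237 Pa, so 4078331.2 Pa = 4078331.2 / 133.32237 = 30590 torr ≈ 3.059e+04 torr (4 s.f.). Final answer: 3.059e+04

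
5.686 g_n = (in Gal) 1 g_n = 9.80665 m/s^2, so 5.686 g_n = 5.686 * 9.80665 = 55.760612 m/s^2. 1 Gal = 0.01 m/s^2, so 55.760612 m/s^2 = 55.760612 / 0.01 = 5576.0612 Gal ≈ 5576 Gal (4 s.f.). Final answer: 5576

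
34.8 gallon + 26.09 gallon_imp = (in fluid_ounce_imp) 1 gallon = 0.0037854118 m^3, so 34.8 gallon = 34.8 * 0.0037854118 = 0.13173233 m^3. 1 gallon_imp = 0.00454609 m^3, so 26.09 gallon_imp = 26.09 * 0.00454609 = 0.11860749 m^3. Sum: 0.13173233 + 0.11860749 = 0.25033982 m^3. 1 fluid_ounce_imp = 2.8413063e-05 m^3, so 0.25033982 m^3 = 0.25033982 / 2.8413063e-05 = 8810.7299 fluid_ounce_imp ≈ 8811 fluid_ounce_imp (4 s.f.). Final answer: 8811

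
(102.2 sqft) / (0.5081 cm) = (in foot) 6131. Check: 1 sqft = 0.09290304 m^2, so 102.2 sqft = 102.2 * 0.09290304 = 9.4946907 m^2. 1 cm = 0.01 m, so 0.5081 cm = 0.5081 * 0.01 = 0.005081 m. Combine: 9.4946907 m^2 / 0.005081 m = 1868.6658 m. 1 foot = 0.3048 m, so 1868.6658 m = 1868.6658 / 0.3048 = 6130.7932 foot ≈ 6131 foot (4 s.f.).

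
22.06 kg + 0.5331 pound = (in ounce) 22.06 kg is already in kg. 1 pound = 0.45359237 kg, so 0.5331 pound = 0.5331 * 0.45359237 = 0.24181009 kg. Sum: 22.06 + 0.24181009 = 22.30181 kg. 1 ounce = 0.028349523 kg, so 22.30181 kg = 22.30181 / 0.028349523 = 786.6732 ounce ≈ 786.7 ounce (4 s.f.). Final answer: 786.7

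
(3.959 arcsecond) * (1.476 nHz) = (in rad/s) 2.833e-14. Check: 1 arcsecond = 4.8481368e-06 rad, so 3.959 arcsecond = 3.959 * 4.8481368e-06 = 1.9193774e-05 rad. 1 nHz = 1e-09 Hz, so 1.476 nHz = 1.476 * 1e-09 = 1.476e-09 Hz. Combine: 1.9193774e-05 rad * 1.476e-09 Hz = 2.833001e-14 rad/s. Result: 2.833001e-14 rad/s ≈ 2.833e-14 rad/s (4 s.f.).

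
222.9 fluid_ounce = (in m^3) 0.006592. Check: 1 fluid_ounce = 2.957353e-05 m^3, so 222.9 fluid_ounce = 222.9 * 2.957353e-05 = 0.0065919397 m^3. Result: 0.0065919397 m^3 ≈ 0.006592 m^3 (4 s.f.).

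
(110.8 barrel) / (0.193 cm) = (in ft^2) 1 barrel = 0.15898729 m^3, so 110.8 barrel = 110.8 * 0.15898729 = 17.615792 m^3. 1 cm = 0.01 m, so 0.193 cm = 0.193 * 0.01 = 0.00193 m. Combine: 17.615792 m^3 / 0.00193 m = 9127.3535 m^2. 1 ft^2 = 0.09290304 m^2, so 9127.3535 m^2 = 9127.3535 / 0.09290304 = 98246.016 ft^2 ≈ 9.825e+04 ft^2 (4 s.f.). Final answer: 9.825e+04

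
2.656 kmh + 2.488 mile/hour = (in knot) 3.596. Check: 1 kmh = 0.27777778 m/s, so 2.656 kmh = 2.656 * 0.27777778 = 0.73777778 m/s. 1 mile/hour = 0.44704 m/s, so 2.488 mile/hour = 2.488 * 0.44704 = 1.1122355 m/s. Sum: 0.73777778 + 1.1122355 = 1.8500133 m/s. 1 knot = 0.51444444 m/s, so 1.8500133 m/s = 1.8500133 / 0.51444444 = 3.5961382 knot ≈ 3.596 knot (4 s.f.).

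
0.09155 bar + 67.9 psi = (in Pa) 1 bar = 100000 Pa, so 0.09155 bar = 0.09155 * 100000 = 9155 Pa. 1 psi = 6894.7573 Pa, so 67.9 psi = 67.9 * 6894.7573 = 468154.02 Pa. Sum: 9155 + 468154.02 = 477309.02 Pa. Result: 477309.02 Pa ≈ 4.773e+05 Pa (4 s.f.). Final answer: 4.773e+05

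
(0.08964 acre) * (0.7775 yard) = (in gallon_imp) 1 acre = 4046.8564 m^2, so 0.08964 acre = 0.08964 * 4046.8564 = 362.76021 m^2. 1 yard = 0.9144 m, so 0.7775 yard = 0.7775 * 0.9144 = 0.710946 m. Combine: 362.76021 m^2 * 0.710946 m = 257.90292 m^3. 1 gallon_imp = 0.00454609 m^3, so 257.90292 m^3 = 257.90292 / 0.00454609 = 56730.711 gallon_imp ≈ 5.673e+04 gallon_imp (4 s.f.). Final answer: 5.673e+04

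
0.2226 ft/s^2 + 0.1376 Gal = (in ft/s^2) 1 ft/s^2 = 0.3048 m/s^2, so 0.2226 ft/s^2 = 0.2226 * 0.3048 = 0.06784848 m/s^2. 1 Gal = 0.01 m/s^2, so 0.1376 Gal = 0.1376 * 0.01 = 0.001376 m/s^2. Sum: 0.06784848 + 0.001376 = 0.06922448 m/s^2. 1 ft/s^2 = 0.3048 m/s^2, so 0.06922448 m/s^2 = 0.06922448 / 0.3048 = 0.22711444 ft/s^2 ≈ 0.2271 ft/s^2 (4 s.f.). Final answer: 0.2271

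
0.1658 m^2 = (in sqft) 1 sqft = 0.09290304 m^2, so 0.1658 m^2 = 0.1658 / 0.09290304 = 1.7846563 sqft ≈ 1.785 sqft (4 s.f.). Final answer: 1.785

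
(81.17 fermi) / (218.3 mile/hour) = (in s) 8.318e-16. Check: 1 fermi = 1e-15 m, so 81.17 fermi = 81.17 * 1e-15 = 8.117e-14 m. 1 mile/hour = 0.44704 m/s, so 218.3 mile/hour = 218.3 * 0.44704 = 97.588832 m/s. Combine: 8.117e-14 m / 97.588832 m/s = 8.3175501e-16 s. Result: 8.3175501e-16 s ≈ 8.318e-16 s (4 s.f.).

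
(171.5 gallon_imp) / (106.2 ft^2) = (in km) 7.902e-05. Check: 1 gallon_imp = 0.00454609 m^3, so 171.5 gallon_imp = 171.5 * 0.00454609 = 0.77965443 m^3. 1 ft^2 = 0.09290304 m^2, so 106.2 ft^2 = 106.2 * 0.09290304 = 9.8663028 m^2. Combine: 0.77965443 m^3 / 9.8663028 m^2 = 0.079021944 m. 1 km = 1000 m, so 0.079021944 m = 0.079021944 / 1000 = 7.9021944e-05 km ≈ 7.902e-05 km (4 s.f.).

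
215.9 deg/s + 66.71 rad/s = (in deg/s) 1 deg/s = 0.017453293 rad/s, so 215.9 deg/s = 215.9 * 0.017453293 = 3.7681659 rad/s. 66.71 rad/s is already in rad/s. Sum: 3.7681659 + 66.71 = 70.478166 rad/s. 1 deg/s = 0.017453293 rad/s, so 70.478166 rad/s = 70.478166 / 0.017453293 = 4038.1015 deg/s ≈ 4038 deg/s (4 s.f.). Final answer: 4038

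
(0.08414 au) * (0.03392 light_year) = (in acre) 9.981e+20. Check: 1 au = 1.4959787e+11 m, so 0.08414 au = 0.08414 * 1.4959787e+11 = 1.2587165e+10 m. 1 light_year = 9.4607305e+15 m, so 0.03392 light_year = 0.03392 * 9.4607305e+15 = 3.2090798e+14 m. Combine: 1.2587165e+10 m * 3.2090798e+14 m = 4.0393216e+24 m^2. 1 acre = 4046.8564 m^2, so 4.0393216e+24 m^2 = 4.0393216e+24 / 4046.8564 = 9.9813811e+20 acre ≈ 9.981e+20 acre (4 s.f.).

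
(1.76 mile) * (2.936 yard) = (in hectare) 1 mile = 1609.344 m, so 1.76 mile = 1.76 * 1609.344 = 2832.4454 m. 1 yard = 0.9144 m, so 2.936 yard = 2.936 * 0.9144 = 2.6846784 m. Combine: 2832.4454 m * 2.6846784 m = 7604.2051 m^2. 1 hectare = 10000 m^2, so 7604.2051 m^2 = 7604.2051 / 10000 = 0.76042051 hectare ≈ 0.7604 hectare (4 s.f.). Final answer: 0.7604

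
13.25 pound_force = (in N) 1 pound_force = 4.4482216 N, so 13.25 pound_force = 13.25 * 4.4482216 = 58.938936 N. Result: 58.938936 N ≈ 58.94 N (4 s.f.). Final answer: 58.94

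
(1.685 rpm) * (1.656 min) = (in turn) 2.79. Check: 1 rpm = 0.10471976 rad/s, so 1.685 rpm = 1.685 * 0.10471976 = 0.17645279 rad/s. 1 min = 60 s, so 1.656 min = 1.656 * 60 = 99.36 s. Combine: 0.17645279 rad/s * 99.36 s = 17.532349 rad. 1 turn = 6.2831853 rad, so 17.532349 rad = 17.532349 / 6.2831853 = 2.79036 turn ≈ 2.79 turn (4 s.f.).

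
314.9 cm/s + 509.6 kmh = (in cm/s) 1 cm/s = 0.01 m/s, so 314.9 cm/s = 314.9 * 0.01 = 3.149 m/s. 1 kmh = 0.27777778 m/s, so 509.6 kmh = 509.6 * 0.27777778 = 141.55556 m/s. Sum: 3.149 + 141.55556 = 144.70456 m/s. 1 cm/s = 0.01 m/s, so 144.70456 m/s = 144.70456 / 0.01 = 14470.456 cm/s ≈ 1.447e+04 cm/s (4 s.f.). Final answer: 1.447e+04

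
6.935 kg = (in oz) 1 oz = 0.028349523 kg, so 6.935 kg = 6.935 / 0.028349523 = 244.62493 oz ≈ 244.6 oz (4 s.f.). Final answer: 244.6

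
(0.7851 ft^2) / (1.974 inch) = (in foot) 1 ft^2 = 0.09290304 m^2, so 0.7851 ft^2 = 0.7851 * 0.09290304 = 0.072938177 m^2. 1 inch = 0.0254 m, so 1.974 inch = 1.974 * 0.0254 = 0.0501396 m. Combine: 0.072938177 m^2 / 0.0501396 m = 1.454702 m. 1 foot = 0.3048 m, so 1.454702 m = 1.454702 / 0.3048 = 4.7726444 foot ≈ 4.773 foot (4 s.f.). Final answer: 4.773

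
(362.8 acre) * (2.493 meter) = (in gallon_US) 9.669e+08. Check: 1 acre = 4046.8564 m^2, so 362.8 acre = 362.8 * 4046.8564 = 1468199.5 m^2. 2.493 meter = 2.493 m. Combine: 1468199.5 m^2 * 2.493 m = 3660221.4 m^3. 1 gallon_US = 0.0037854118 m^3, so 3660221.4 m^3 = 3660221.4 / 0.0037854118 = 9.6692819e+08 gallon_US ≈ 9.669e+08 gallon_US (4 s.f.).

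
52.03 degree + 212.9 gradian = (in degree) 243.6. Check: 1 degree = 0.017453293 rad, so 52.03 degree = 52.03 * 0.017453293 = 0.90809481 rad. 1 gradian = 0.015707963 rad, so 212.9 gradian = 212.9 * 0.015707963 = 3.3442254 rad. Sum: 0.90809481 + 3.3442254 = 4.2523202 rad. 1 degree = 0.017453293 rad, so 4.2523202 rad = 4.2523202 / 0.017453293 = 243.64 degree ≈ 243.6 degree (4 s.f.).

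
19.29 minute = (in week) 1 minute = 60 s, so 19.29 minute = 19.29 * 60 = 1157.4 s. 1 week = 604800 s, so 1157.4 s = 1157.4 / 604800 = 0.0019136905 week ≈ 0.001914 week (4 s.f.). Final answer: 0.001914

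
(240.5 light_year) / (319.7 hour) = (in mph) 4.422e+12. Check: 1 light_year = 9.4607305e+15 m, so 240.5 light_year = 240.5 * 9.4607305e+15 = 2.2753057e+18 m. 1 hour = 3600 s, so 319.7 hour = 319.7 * 3600 = 1150920 s. Combine: 2.2753057e+18 m / 1150920 s = 1.9769451e+12 m/s. 1 mph = 0.44704 m/s, so 1.9769451e+12 m/s = 1.9769451e+12 / 0.44704 = 4.4223003e+12 mph ≈ 4.422e+12 mph (4 s.f.).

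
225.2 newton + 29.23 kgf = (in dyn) 225.2 newton = 225.2 N. 1 kgf = 9.80665 N, so 29.23 kgf = 29.23 * 9.80665 = 286.64838 N. Sum: 225.2 + 286.64838 = 511.84838 N. 1 dyn = 1e-05 N, so 511.84838 N = 511.84838 / 1e-05 = 51184838 dyn ≈ 5.118e+07 dyn (4 s.f.). Final answer: 5.118e+07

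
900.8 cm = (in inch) 354.6. Check: 1 cm = 0.01 m, so 900.8 cm = 900.8 * 0.01 = 9.008 m. 1 inch = 0.0254 m, so 9.008 m = 9.008 / 0.0254 = 354.64567 inch ≈ 354.6 inch (4 s.f.).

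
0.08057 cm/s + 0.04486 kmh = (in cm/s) 1.327. Check: 1 cm/s = 0.01 m/s, so 0.08057 cm/s = 0.08057 * 0.01 = 0.0008057 m/s. 1 kmh = 0.27777778 m/s, so 0.04486 kmh = 0.04486 * 0.27777778 = 0.012461111 m/s. Sum: 0.0008057 + 0.012461111 = 0.013266811 m/s. 1 cm/s = 0.01 m/s, so 0.013266811 m/s = 0.013266811 / 0.01 = 1.3266811 cm/s ≈ 1.327 cm/s (4 s.f.).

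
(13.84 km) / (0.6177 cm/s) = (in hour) 1 km = 1000 m, so 13.84 km = 13.84 * 1000 = 13840 m. 1 cm/s = 0.01 m/s, so 0.6177 cm/s = 0.6177 * 0.01 = 0.006177 m/s. Combine: 13840 m / 0.006177 m/s = 2240569.9 s. 1 hour = 3600 s, so 2240569.9 s = 2240569.9 / 3600 = 622.38052 hour ≈ 622.4 hour (4 s.f.). Final answer: 622.4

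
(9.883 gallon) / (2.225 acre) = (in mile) 1 gallon = 0.0037854118 m^3, so 9.883 gallon = 9.883 * 0.0037854118 = 0.037411225 m^3. 1 acre = 4046.8564 m^2, so 2.225 acre = 2.225 * 4046.8564 = 9004.2555 m^2. Combine: 0.037411225 m^3 / 9004.2555 m^2 = 4.1548382e-06 m. 1 mile = 1609.344 m, so 4.1548382e-06 m = 4.1548382e-06 / 1609.344 = 2.5816968e-09 mile ≈ 2.582e-09 mile (4 s.f.). Final answer: 2.582e-09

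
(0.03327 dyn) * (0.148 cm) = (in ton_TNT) 1 dyn = 1e-05 N, so 0.03327 dyn = 0.03327 * 1e-05 = 3.327e-07 N. 1 cm = 0.01 m, so 0.148 cm = 0.148 * 0.01 = 0.00148 m. Combine: 3.327e-07 N * 0.00148 m = 4.92396e-10 J. 1 ton_TNT = 4.184e+09 J, so 4.92396e-10 J = 4.92396e-10 / 4.184e+09 = 1.1768547e-19 ton_TNT ≈ 1.177e-19 ton_TNT (4 s.f.). Final answer: 1.177e-19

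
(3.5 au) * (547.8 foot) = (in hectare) 8.742e+09. Check: 1 au = 1.4959787e+11 m, so 3.5 au = 3.5 * 1.4959787e+11 = 5.2359255e+11 m. 1 foot = 0.3048 m, so 547.8 foot = 547.8 * 0.3048 = 166.96944 m. Combine: 5.2359255e+11 m * 166.96944 m = 8.7423954e+13 m^2. 1 hectare = 10000 m^2, so 8.7423954e+13 m^2 = 8.7423954e+13 / 10000 = 8.7423954e+09 hectare ≈ 8.742e+09 hectare (4 s.f.).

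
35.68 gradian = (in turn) 1 gradian = 0.015707963 rad, so 35.68 gradian = 35.68 * 0.015707963 = 0.56046013 rad. 1 turn = 6.2831853 rad, so 0.56046013 rad = 0.56046013 / 6.2831853 = 0.0892 turn. Final answer: 0.0892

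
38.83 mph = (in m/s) 1 mph = 0.44704 m/s, so 38.83 mph = 38.83 * 0.44704 = 17.358563 m/s. Result: 17.358563 m/s ≈ 17.36 m/s (4 s.f.). Final answer: 17.36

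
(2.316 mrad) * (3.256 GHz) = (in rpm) 1 mrad = 0.001 rad, so 2.316 mrad = 2.316 * 0.001 = 0.002316 rad. 1 GHz = 1e+09 Hz, so 3.256 GHz = 3.256 * 1e+09 = 3.256e+09 Hz. Combine: 0.002316 rad * 3.256e+09 Hz = 7540896 rad/s. 1 rpm = 0.10471976 rad/s, so 7540896 rad/s = 7540896 / 0.10471976 = 72010252 rpm ≈ 7.201e+07 rpm (4 s.f.). Final answer: 7.201e+07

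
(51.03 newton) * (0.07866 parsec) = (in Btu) 51.03 newton = 51.03 N. 1 parsec = 3.0856776e+16 m, so 0.07866 parsec = 0.07866 * 3.0856776e+16 = 2.427194e+15 m. Combine: 51.03 N * 2.427194e+15 m = 1.2385971e+17 J. 1 Btu = 1055.0559 J, so 1.2385971e+17 J = 1.2385971e+17 / 1055.0559 = 1.1739635e+14 Btu ≈ 1.174e+14 Btu (4 s.f.). Final answer: 1.174e+14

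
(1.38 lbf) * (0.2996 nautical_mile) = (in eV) 1 lbf = 4.4482216 N, so 1.38 lbf = 1.38 * 4.4482216 = 6.1385458 N. 1 nautical_mile = 1852 m, so 0.2996 nautical_mile = 0.2996 * 1852 = 554.8592 m. Combine: 6.1385458 N * 554.8592 m = 3406.0286 J. 1 eV = 1.6021766e-19 J, so 3406.0286 J = 3406.0286 / 1.6021766e-19 = 2.1258759e+22 eV ≈ 2.126e+22 eV (4 s.f.). Final answer: 2.126e+22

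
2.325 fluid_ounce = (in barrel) 1 fluid_ounce = 2.957353e-05 m^3, so 2.325 fluid_ounce = 2.325 * 2.957353e-05 = 6.8758456e-05 m^3. 1 barrel = 0.15898729 m^3, so 6.8758456e-05 m^3 = 6.8758456e-05 / 0.15898729 = 0.00043247768 barrel ≈ 0.0004325 barrel (4 s.f.). Final answer: 0.0004325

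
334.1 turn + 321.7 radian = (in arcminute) 8.322e+06. Check: 1 turn = 6.2831853 rad, so 334.1 turn = 334.1 * 6.2831853 = 2099.2122 rad. 321.7 radian = 321.7 rad. Sum: 2099.2122 + 321.7 = 2420.9122 rad. 1 arcminute = 0.00029088821 rad, so 2420.9122 rad = 2420.9122 / 0.00029088821 = 8322483.1 arcminute ≈ 8.322e+06 arcminute (4 s.f.).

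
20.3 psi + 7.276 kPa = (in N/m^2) 1 psi = 6894.7573 Pa, so 20.3 psi = 20.3 * 6894.7573 = 139963.57 Pa. 1 kPa = 1000 Pa, so 7.276 kPa = 7.276 * 1000 = 7276 Pa. Sum: 139963.57 + 7276 = 147239.57 Pa. 147239.57 Pa = 147239.57 N/m^2 ≈ 1.472e+05 N/m^2 (4 s.f.). Final answer: 1.472e+05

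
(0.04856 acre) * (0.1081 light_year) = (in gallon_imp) 1 acre = 4046.8564 m^2, so 0.04856 acre = 0.04856 * 4046.8564 = 196.51535 m^2. 1 light_year = 9.4607305e+15 m, so 0.1081 light_year = 0.1081 * 9.4607305e+15 = 1.022705e+15 m. Combine: 196.51535 m^2 * 1.022705e+15 m = 2.0097722e+17 m^3. 1 gallon_imp = 0.00454609 m^3, so 2.0097722e+17 m^3 = 2.0097722e+17 / 0.00454609 = 4.4208808e+19 gallon_imp ≈ 4.421e+19 gallon_imp (4 s.f.). Final answer: 4.421e+19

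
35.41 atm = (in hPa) 3.588e+04. Check: 1 atm = 101325 Pa, so 35.41 atm = 35.41 * 101325 = 3587918.2 Pa. 1 hPa = 100 Pa, so 3587918.2 Pa = 3587918.2 / 100 = 35879.182 hPa ≈ 3.588e+04 hPa (4 s.f.).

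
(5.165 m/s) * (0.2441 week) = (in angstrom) 7.625e+15. Check: 5.165 m/s is already in m/s. 1 week = 604800 s, so 0.2441 week = 0.2441 * 604800 = 147631.68 s. Combine: 5.165 m/s * 147631.68 s = 762517.63 m. 1 angstrom = 1e-10 m, so 762517.63 m = 762517.63 / 1e-10 = 7.6251763e+15 angstrom ≈ 7.625e+15 angstrom (4 s.f.).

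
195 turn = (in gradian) 7.8e+04. Check: 1 turn = 6.2831853 rad, so 195 turn = 195 * 6.2831853 = 1225.2211 rad. 1 gradian = 0.015707963 rad, so 1225.2211 rad = 1225.2211 / 0.015707963 = 78000 gradian ≈ 7.8e+04 gradian (4 s.f.).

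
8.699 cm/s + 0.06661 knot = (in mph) 0.2712. Check: 1 cm/s = 0.01 m/s, so 8.699 cm/s = 8.699 * 0.01 = 0.08699 m/s. 1 knot = 0.51444444 m/s, so 0.06661 knot = 0.06661 * 0.51444444 = 0.034267144 m/s. Sum: 0.08699 + 0.034267144 = 0.12125714 m/s. 1 mph = 0.44704 m/s, so 0.12125714 m/s = 0.12125714 / 0.44704 = 0.27124451 mph ≈ 0.2712 mph (4 s.f.).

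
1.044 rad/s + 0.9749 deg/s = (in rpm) 1.044 rad/s is already in rad/s. 1 deg/s = 0.017453293 rad/s, so 0.9749 deg/s = 0.9749 * 0.017453293 = 0.017015215 rad/s. Sum: 1.044 + 0.017015215 = 1.0610152 rad/s. 1 rpm = 0.10471976 rad/s, so 1.0610152 rad/s = 1.0610152 / 0.10471976 = 10.131949 rpm ≈ 10.13 rpm (4 s.f.). Final answer: 10.13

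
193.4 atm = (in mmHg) 1 atm = 101325 Pa, so 193.4 atm = 193.4 * 101325 = 19596255 Pa. 1 mmHg = 133.32237 Pa, so 19596255 Pa = 19596255 / 133.32237 = 146984 mmHg ≈ 1.47e+05 mmHg (4 s.f.). Final answer: 1.47e+05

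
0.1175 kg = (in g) 1 g = 0.001 kg, so 0.1175 kg = 0.1175 / 0.001 = 117.5 g. Final answer: 117.5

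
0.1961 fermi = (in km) 1 fermi = 1e-15 m, so 0.1961 fermi = 0.1961 * 1e-15 = 1.961e-16 m. 1 km = 1000 m, so 1.961e-16 m = 1.961e-16 / 1000 = 1.961e-19 km. Final answer: 1.961e-19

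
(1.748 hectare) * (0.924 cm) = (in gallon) 4.267e+04. Check: 1 hectare = 10000 m^2, so 1.748 hectare = 1.748 * 10000 = 17480 m^2. 1 cm = 0.01 m, so 0.924 cm = 0.924 * 0.01 = 0.00924 m. Combine: 17480 m^2 * 0.00924 m = 161.5152 m^3. 1 gallon = 0.0037854118 m^3, so 161.5152 m^3 = 161.5152 / 0.0037854118 = 42667.802 gallon ≈ 4.267e+04 gallon (4 s.f.).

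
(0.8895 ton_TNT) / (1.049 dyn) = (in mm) 3.548e+17. Check: 1 ton_TNT = 4.184e+09 J, so 0.8895 ton_TNT = 0.8895 * 4.184e+09 = 3.721668e+09 J. 1 dyn = 1e-05 N, so 1.049 dyn = 1.049 * 1e-05 = 1.049e-05 N. Combine: 3.721668e+09 J / 1.049e-05 N = 3.5478246e+14 m. 1 mm = 0.001 m, so 3.5478246e+14 m = 3.5478246e+14 / 0.001 = 3.5478246e+17 mm ≈ 3.548e+17 mm (4 s.f.).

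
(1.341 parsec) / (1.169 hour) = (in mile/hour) 1 parsec = 3.0856776e+16 m, so 1.341 parsec = 1.341 * 3.0856776e+16 = 4.1378936e+16 m. 1 hour = 3600 s, so 1.169 hour = 1.169 * 3600 = 4208.4 s. Combine: 4.1378936e+16 m / 4208.4 s = 9.8324628e+12 m/s. 1 mile/hour = 0.44704 m/s, so 9.8324628e+12 m/s = 9.8324628e+12 / 0.44704 = 2.1994593e+13 mile/hour ≈ 2.199e+13 mile/hour (4 s.f.). Final answer: 2.199e+13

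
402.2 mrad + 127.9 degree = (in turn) 1 mrad = 0.001 rad, so 402.2 mrad = 402.2 * 0.001 = 0.4022 rad. 1 degree = 0.017453293 rad, so 127.9 degree = 127.9 * 0.017453293 = 2.2322761 rad. Sum: 0.4022 + 2.2322761 = 2.6344761 rad. 1 turn = 6.2831853 rad, so 2.6344761 rad = 2.6344761 / 6.2831853 = 0.4192899 turn ≈ 0.4193 turn (4 s.f.). Final answer: 0.4193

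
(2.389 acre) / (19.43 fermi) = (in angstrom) 4.976e+27. Check: 1 acre = 4046.8564 m^2, so 2.389 acre = 2.389 * 4046.8564 = 9667.94 m^2. 1 fermi = 1e-15 m, so 19.43 fermi = 19.43 * 1e-15 = 1.943e-14 m. Combine: 9667.94 m^2 / 1.943e-14 m = 4.9757797e+17 m. 1 angstrom = 1e-10 m, so 4.9757797e+17 m = 4.9757797e+17 / 1e-10 = 4.9757797e+27 angstrom ≈ 4.976e+27 angstrom (4 s.f.).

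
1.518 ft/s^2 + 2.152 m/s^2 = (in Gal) 261.5. Check: 1 ft/s^2 = 0.3048 m/s^2, so 1.518 ft/s^2 = 1.518 * 0.3048 = 0.4626864 m/s^2. 2.152 m/s^2 is already in m/s^2. Sum: 0.4626864 + 2.152 = 2.6146864 m/s^2. 1 Gal = 0.01 m/s^2, so 2.6146864 m/s^2 = 2.6146864 / 0.01 = 261.46864 Gal ≈ 261.5 Gal (4 s.f.).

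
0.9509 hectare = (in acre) 1 hectare = 10000 m^2, so 0.9509 hectare = 0.9509 * 10000 = 9509 m^2. 1 acre = 4046.8564 m^2, so 9509 m^2 = 9509 / 4046.8564 = 2.3497251 acre ≈ 2.35 acre (4 s.f.). Final answer: 2.35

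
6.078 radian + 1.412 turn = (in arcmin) 6.078 radian = 6.078 rad. 1 turn = 6.2831853 rad, so 1.412 turn = 1.412 * 6.2831853 = 8.8718577 rad. Sum: 6.078 + 8.8718577 = 14.949858 rad. 1 arcmin = 0.00029088821 rad, so 14.949858 rad = 14.949858 / 0.00029088821 = 51393.825 arcmin ≈ 5.139e+04 arcmin (4 s.f.). Final answer: 5.139e+04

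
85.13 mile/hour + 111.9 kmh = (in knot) 134.4. Check: 1 mile/hour = 0.44704 m/s, so 85.13 mile/hour = 85.13 * 0.44704 = 38.056515 m/s. 1 kmh = 0.27777778 m/s, so 111.9 kmh = 111.9 * 0.27777778 = 31.083333 m/s. Sum: 38.056515 + 31.083333 = 69.139849 m/s. 1 knot = 0.51444444 m/s, so 69.139849 m/s = 69.139849 / 0.51444444 = 134.39711 knot ≈ 134.4 knot (4 s.f.).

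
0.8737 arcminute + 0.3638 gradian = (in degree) 0.342. Check: 1 arcminute = 0.00029088821 rad, so 0.8737 arcminute = 0.8737 * 0.00029088821 = 0.00025414903 rad. 1 gradian = 0.015707963 rad, so 0.3638 gradian = 0.3638 * 0.015707963 = 0.005714557 rad. Sum: 0.00025414903 + 0.005714557 = 0.0059687061 rad. 1 degree = 0.017453293 rad, so 0.0059687061 rad = 0.0059687061 / 0.017453293 = 0.34198167 degree ≈ 0.342 degree (4 s.f.).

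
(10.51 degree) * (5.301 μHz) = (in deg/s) 1 degree = 0.017453293 rad, so 10.51 degree = 10.51 * 0.017453293 = 0.1834341 rad. 1 μHz = 1e-06 Hz, so 5.301 μHz = 5.301 * 1e-06 = 5.301e-06 Hz. Combine: 0.1834341 rad * 5.301e-06 Hz = 9.7238419e-07 rad/s. 1 deg/s = 0.017453293 rad/s, so 9.7238419e-07 rad/s = 9.7238419e-07 / 0.017453293 = 5.571351e-05 deg/s ≈ 5.571e-05 deg/s (4 s.f.). Final answer: 5.571e-05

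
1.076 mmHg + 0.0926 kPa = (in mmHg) 1.771. Check: 1 mmHg = 133.32237 Pa, so 1.076 mmHg = 1.076 * 133.32237 = 143.45487 Pa. 1 kPa = 1000 Pa, so 0.0926 kPa = 0.0926 * 1000 = 92.6 Pa. Sum: 143.45487 + 92.6 = 236.05487 Pa. 1 mmHg = 133.32237 Pa, so 236.05487 Pa = 236.05487 / 133.32237 = 1.7705571 mmHg ≈ 1.771 mmHg (4 s.f.).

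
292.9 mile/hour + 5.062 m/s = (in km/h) 1 mile/hour = 0.44704 m/s, so 292.9 mile/hour = 292.9 * 0.44704 = 130.93802 m/s. 5.062 m/s is already in m/s. Sum: 130.93802 + 5.062 = 136.00002 m/s. 1 km/h = 0.27777778 m/s, so 136.00002 m/s = 136.00002 / 0.27777778 = 489.60006 km/h ≈ 489.6 km/h (4 s.f.). Final answer: 489.6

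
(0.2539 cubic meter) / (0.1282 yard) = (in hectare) 0.2539 cubic meter = 0.2539 m^3. 1 yard = 0.9144 m, so 0.1282 yard = 0.1282 * 0.9144 = 0.11722608 m. Combine: 0.2539 m^3 / 0.11722608 m = 2.1659003 m^2. 1 hectare = 10000 m^2, so 2.1659003 m^2 = 2.1659003 / 10000 = 0.00021659003 hectare ≈ 0.0002166 hectare (4 s.f.). Final answer: 0.0002166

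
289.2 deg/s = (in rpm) 48.2. Check: 1 deg/s = 0.017453293 rad/s, so 289.2 deg/s = 289.2 * 0.017453293 = 5.0474922 rad/s. 1 rpm = 0.10471976 rad/s, so 5.0474922 rad/s = 5.0474922 / 0.10471976 = 48.2 rpm.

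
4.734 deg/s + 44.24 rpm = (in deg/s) 1 deg/s = 0.017453293 rad/s, so 4.734 deg/s = 4.734 * 0.017453293 = 0.082623887 rad/s. 1 rpm = 0.10471976 rad/s, so 44.24 rpm = 44.24 * 0.10471976 = 4.632802 rad/s. Sum: 0.082623887 + 4.632802 = 4.7154259 rad/s. 1 deg/s = 0.017453293 rad/s, so 4.7154259 rad/s = 4.7154259 / 0.017453293 = 270.174 deg/s ≈ 270.2 deg/s (4 s.f.). Final answer: 270.2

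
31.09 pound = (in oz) 497.4. Check: 1 pound = 0.45359237 kg, so 31.09 pound = 31.09 * 0.45359237 = 14.102187 kg. 1 oz = 0.028349523 kg, so 14.102187 kg = 14.102187 / 0.028349523 = 497.44 oz ≈ 497.4 oz (4 s.f.).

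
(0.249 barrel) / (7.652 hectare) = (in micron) 0.5174. Check: 1 barrel = 0.15898729 m^3, so 0.249 barrel = 0.249 * 0.15898729 = 0.039587836 m^3. 1 hectare = 10000 m^2, so 7.652 hectare = 7.652 * 10000 = 76520 m^2. Combine: 0.039587836 m^3 / 76520 m^2 = 5.173528e-07 m. 1 micron = 1e-06 m, so 5.173528e-07 m = 5.173528e-07 / 1e-06 = 0.5173528 micron ≈ 0.5174 micron (4 s.f.).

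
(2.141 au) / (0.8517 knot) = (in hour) 2.031e+08. Check: 1 au = 1.4959787e+11 m, so 2.141 au = 2.141 * 1.4959787e+11 = 3.2028904e+11 m. 1 knot = 0.51444444 m/s, so 0.8517 knot = 0.8517 * 0.51444444 = 0.43815233 m/s. Combine: 3.2028904e+11 m / 0.43815233 m/s = 7.3099928e+11 s. 1 hour = 3600 s, so 7.3099928e+11 s = 7.3099928e+11 / 3600 = 2.0305536e+08 hour ≈ 2.031e+08 hour (4 s.f.).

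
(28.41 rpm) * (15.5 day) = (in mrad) 1 rpm = 0.10471976 rad/s, so 28.41 rpm = 28.41 * 0.10471976 = 2.9750882 rad/s. 1 day = 86400 s, so 15.5 day = 15.5 * 86400 = 1339200 s. Combine: 2.9750882 rad/s * 1339200 s = 3984238.2 rad. 1 mrad = 0.001 rad, so 3984238.2 rad = 3984238.2 / 0.001 = 3.9842382e+09 mrad ≈ 3.984e+09 mrad (4 s.f.). Final answer: 3.984e+09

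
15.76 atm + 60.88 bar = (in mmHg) 1 atm = 101325 Pa, so 15.76 atm = 15.76 * 101325 = 1596882 Pa. 1 bar = 100000 Pa, so 60.88 bar = 60.88 * 100000 = 6088000 Pa. Sum: 1596882 + 6088000 = 7684882 Pa. 1 mmHg = 133.32237 Pa, so 7684882 Pa = 7684882 / 133.32237 = 57641.355 mmHg ≈ 5.764e+04 mmHg (4 s.f.). Final answer: 5.764e+04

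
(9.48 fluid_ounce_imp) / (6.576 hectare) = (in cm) 1 fluid_ounce_imp = 2.8413063e-05 m^3, so 9.48 fluid_ounce_imp = 9.48 * 2.8413063e-05 = 0.00026935583 m^3. 1 hectare = 10000 m^2, so 6.576 hectare = 6.576 * 10000 = 65760 m^2. Combine: 0.00026935583 m^3 / 65760 m^2 = 4.0960437e-09 m. 1 cm = 0.01 m, so 4.0960437e-09 m = 4.0960437e-09 / 0.01 = 4.0960437e-07 cm ≈ 4.096e-07 cm (4 s.f.). Final answer: 4.096e-07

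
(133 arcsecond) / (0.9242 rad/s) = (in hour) 1 arcsecond = 4.8481368e-06 rad, so 133 arcsecond = 133 * 4.8481368e-06 = 0.0006448022 rad. 0.9242 rad/s is already in rad/s. Combine: 0.0006448022 rad / 0.9242 rad/s = 0.00069768686 s. 1 hour = 3600 s, so 0.00069768686 s = 0.00069768686 / 3600 = 1.9380191e-07 hour ≈ 1.938e-07 hour (4 s.f.). Final answer: 1.938e-07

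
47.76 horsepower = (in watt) 1 horsepower = 745.69987 W, so 47.76 horsepower = 47.76 * 745.69987 = 35614.626 W. 35614.626 W = 35614.626 watt ≈ 3.561e+04 watt (4 s.f.). Final answer: 3.561e+04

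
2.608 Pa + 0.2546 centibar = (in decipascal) 2572. Check: 2.608 Pa is already in Pa. 1 centibar = 1000 Pa, so 0.2546 centibar = 0.2546 * 1000 = 254.6 Pa. Sum: 2.608 + 254.6 = 257.208 Pa. 1 decipascal = 0.1 Pa, so 257.208 Pa = 257.208 / 0.1 = 2572.08 decipascal ≈ 2572 decipascal (4 s.f.).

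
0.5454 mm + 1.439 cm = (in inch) 1 mm = 0.001 m, so 0.5454 mm = 0.5454 * 0.001 = 0.0005454 m. 1 cm = 0.01 m, so 1.439 cm = 1.439 * 0.01 = 0.01439 m. Sum: 0.0005454 + 0.01439 = 0.0149354 m. 1 inch = 0.0254 m, so 0.0149354 m = 0.0149354 / 0.0254 = 0.58800787 inch ≈ 0.588 inch (4 s.f.). Final answer: 0.588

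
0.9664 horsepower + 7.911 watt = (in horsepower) 0.977. Check: 1 horsepower = 745.69987 W, so 0.9664 horsepower = 0.9664 * 745.69987 = 720.64436 W. 7.911 watt = 7.911 W. Sum: 720.64436 + 7.911 = 728.55536 W. 1 horsepower = 745.69987 W, so 728.55536 W = 728.55536 / 745.69987 = 0.97700883 horsepower ≈ 0.977 horsepower (4 s.f.).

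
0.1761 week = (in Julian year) 0.003375. Check: 1 week = 604800 s, so 0.1761 week = 0.1761 * 604800 = 106505.28 s. 1 Julian year = 31557600 s, so 106505.28 s = 106505.28 / 31557600 = 0.0033749487 Julian year ≈ 0.003375 Julian year (4 s.f.).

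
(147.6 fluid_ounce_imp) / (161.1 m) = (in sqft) 0.0002802. Check: 1 fluid_ounce_imp = 2.8413063e-05 m^3, so 147.6 fluid_ounce_imp = 147.6 * 2.8413063e-05 = 0.004193768 m^3. 161.1 m is already in m. Combine: 0.004193768 m^3 / 161.1 m = 2.603208e-05 m^2. 1 sqft = 0.09290304 m^2, so 2.603208e-05 m^2 = 2.603208e-05 / 0.09290304 = 0.00028020697 sqft ≈ 0.0002802 sqft (4 s.f.).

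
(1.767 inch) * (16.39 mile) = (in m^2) 1 inch = 0.0254 m, so 1.767 inch = 1.767 * 0.0254 = 0.0448818 m. 1 mile = 1609.344 m, so 16.39 mile = 16.39 * 1609.344 = 26377.148 m. Combine: 0.0448818 m * 26377.148 m = 1183.8539 m^2. Result: 1183.8539 m^2 ≈ 1184 m^2 (4 s.f.). Final answer: 1184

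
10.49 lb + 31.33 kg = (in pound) 79.56. Check: 1 lb = 0.45359237 kg, so 10.49 lb = 10.49 * 0.45359237 = 4.758184 kg. 31.33 kg is already in kg. Sum: 4.758184 + 31.33 = 36.088184 kg. 1 pound = 0.45359237 kg, so 36.088184 kg = 36.088184 / 0.45359237 = 79.560827 pound ≈ 79.56 pound (4 s.f.).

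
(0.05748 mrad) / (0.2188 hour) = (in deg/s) 4.181e-06. Check: 1 mrad = 0.001 rad, so 0.05748 mrad = 0.05748 * 0.001 = 5.748e-05 rad. 1 hour = 3600 s, so 0.2188 hour = 0.2188 * 3600 = 787.68 s. Combine: 5.748e-05 rad / 787.68 s = 7.2973796e-08 rad/s. 1 deg/s = 0.017453293 rad/s, so 7.2973796e-08 rad/s = 7.2973796e-08 / 0.017453293 = 4.1810906e-06 deg/s ≈ 4.181e-06 deg/s (4 s.f.).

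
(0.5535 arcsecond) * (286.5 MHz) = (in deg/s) 4.405e+04. Check: 1 arcsecond = 4.8481368e-06 rad, so 0.5535 arcsecond = 0.5535 * 4.8481368e-06 = 2.6834437e-06 rad. 1 MHz = 1000000 Hz, so 286.5 MHz = 286.5 * 1000000 = 2.865e+08 Hz. Combine: 2.6834437e-06 rad * 2.865e+08 Hz = 768.80663 rad/s. 1 deg/s = 0.017453293 rad/s, so 768.80663 rad/s = 768.80663 / 0.017453293 = 44049.375 deg/s ≈ 4.405e+04 deg/s (4 s.f.).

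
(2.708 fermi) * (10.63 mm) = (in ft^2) 1 fermi = 1e-15 m, so 2.708 fermi = 2.708 * 1e-15 = 2.708e-15 m. 1 mm = 0.001 m, so 10.63 mm = 10.63 * 0.001 = 0.01063 m. Combine: 2.708e-15 m * 0.01063 m = 2.878604e-17 m^2. 1 ft^2 = 0.09290304 m^2, so 2.878604e-17 m^2 = 2.878604e-17 / 0.09290304 = 3.0985036e-16 ft^2 ≈ 3.099e-16 ft^2 (4 s.f.). Final answer: 3.099e-16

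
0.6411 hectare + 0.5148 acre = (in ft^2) 1 hectare = 10000 m^2, so 0.6411 hectare = 0.6411 * 10000 = 6411 m^2. 1 acre = 4046.8564 m^2, so 0.5148 acre = 0.5148 * 4046.8564 = 2083.3217 m^2. Sum: 6411 + 2083.3217 = 8494.3217 m^2. 1 ft^2 = 0.09290304 m^2, so 8494.3217 m^2 = 8494.3217 / 0.09290304 = 91432.118 ft^2 ≈ 9.143e+04 ft^2 (4 s.f.). Final answer: 9.143e+04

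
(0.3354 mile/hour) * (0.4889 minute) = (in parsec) 1 mile/hour = 0.44704 m/s, so 0.3354 mile/hour = 0.3354 * 0.44704 = 0.14993722 m/s. 1 minute = 60 s, so 0.4889 minute = 0.4889 * 60 = 29.334 s. Combine: 0.14993722 m/s * 29.334 s = 4.3982583 m. 1 parsec = 3.0856776e+16 m, so 4.3982583 m = 4.3982583 / 3.0856776e+16 = 1.4253784e-16 parsec ≈ 1.425e-16 parsec (4 s.f.). Final answer: 1.425e-16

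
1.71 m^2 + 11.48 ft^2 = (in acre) 1.71 m^2 is already in m^2. 1 ft^2 = 0.09290304 m^2, so 11.48 ft^2 = 11.48 * 0.09290304 = 1.0665269 m^2. Sum: 1.71 + 1.0665269 = 2.7765269 m^2. 1 acre = 4046.8564 m^2, so 2.7765269 m^2 = 2.7765269 / 4046.8564 = 0.00068609474 acre ≈ 0.0006861 acre (4 s.f.). Final answer: 0.0006861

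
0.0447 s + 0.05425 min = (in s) 3.3. Check: 0.0447 s is already in s. 1 min = 60 s, so 0.05425 min = 0.05425 * 60 = 3.255 s. Sum: 0.0447 + 3.255 = 3.2997 s. Result: 3.2997 s ≈ 3.3 s (4 s.f.).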